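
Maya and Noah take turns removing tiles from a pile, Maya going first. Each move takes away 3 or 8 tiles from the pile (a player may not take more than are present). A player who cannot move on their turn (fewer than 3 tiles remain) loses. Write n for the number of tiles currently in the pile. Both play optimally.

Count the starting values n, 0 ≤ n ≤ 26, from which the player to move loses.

Positions with no move are L. A position that does have a move is losing for the player to move precisely when every available move leads to a winning position for the opponent. Fill in the labels:
n=0: no move → L
n=1: no move → L
n=2: no move → L
n=3: reaches L-position 0 → W
n=4: reaches L-position 1 → W
n=5: reaches L-position 2 → W
n=6: only reaches 3(W), which is W → L
n=7: only reaches 4(W), which is W → L
n=8: reaches L-position 0 → W
n=9: reaches L-position 6 → W
n=10: reaches L-position 7 → W
n=11: only reaches 8(W), 3(W), all W → L
n=12: only reaches 9(W), 4(W), all W → L
n=13: only reaches 10(W), 5(W), all W → L
n=14: reaches L-position 11 → W
n=15: reaches L-position 12 → W
n=16: reaches L-position 13 → W
n=17: only reaches 14(W), 9(W), all W → L
n=18: only reaches 15(W), 10(W), all W → L
n=19: reaches L-position 11 → W
n=20: reaches L-position 17 → W
n=21: reaches L-position 18 → W
n=22: only reaches 19(W), 14(W), all W → L
n=23: only reaches 20(W), 15(W), all W → L
n=24: only reaches 21(W), 16(W), all W → L
n=25: reaches L-position 22 → W
n=26: reaches L-position 23 → W
L entries with 0 ≤ n ≤ 26: n = 0, 1, 2, 6, 7, 11, 12, 13, 17, 18, 22, 23, 24; that makes 13.

13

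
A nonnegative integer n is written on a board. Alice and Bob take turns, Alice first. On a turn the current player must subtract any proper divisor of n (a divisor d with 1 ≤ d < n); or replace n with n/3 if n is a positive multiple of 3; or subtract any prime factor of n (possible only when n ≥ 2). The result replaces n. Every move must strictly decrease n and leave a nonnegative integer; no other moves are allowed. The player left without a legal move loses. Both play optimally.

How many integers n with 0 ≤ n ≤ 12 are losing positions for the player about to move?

Work bottom-up. With no move the player to move loses. Otherwise the position is W if at least one move leads to an L position for the opponent, and L if every move leads to a W.
n=0: no move → L
n=1: no move → L
n=2: reaches L-position 0 → W
n=3: reaches L-position 0 → W
n=4: only reaches 2(W), 3(W), all W → L
n=5: reaches L-position 0 → W
n=6: reaches L-position 4 → W
n=7: reaches L-position 0 → W
n=8: reaches L-position 4 → W
n=9: only reaches 3(W), 6(W), 8(W), all W → L
n=10: reaches L-position 9 → W
n=11: reaches L-position 0 → W
n=12: reaches L-position 4 → W
L entries with 0 ≤ n ≤ 12: n = 0, 1, 4, 9; that makes 4.

4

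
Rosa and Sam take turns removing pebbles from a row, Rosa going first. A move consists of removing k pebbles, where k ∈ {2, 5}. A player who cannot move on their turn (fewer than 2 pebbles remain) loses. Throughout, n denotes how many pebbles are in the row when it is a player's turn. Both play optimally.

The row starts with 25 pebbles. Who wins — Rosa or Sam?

Positions with no move are L. A position that does have a move is losing for the player to move precisely when every available move leads to a winning position for the opponent. Fill in the labels:
n=0: no move → L
n=1: no move → L
n=2: reaches L-position 0 → W
n=3: reaches L-position 1 → W
n=4: only reaches 2(W), which is W → L
n=5: reaches L-position 0 → W
n=6: reaches L-position 4 → W
n=7: only reaches 5(W), 2(W), all W → L
n=8: only reaches 6(W), 3(W), all W → L
n=9: reaches L-position 7 → W
n=10: reaches L-position 8 → W
n=11: only reaches 9(W), 6(W), all W → L
n=12: reaches L-position 7 → W
n=13: reaches L-position 11 → W
n=14: only reaches 12(W), 9(W), all W → L
n=15: only reaches 13(W), 10(W), all W → L
n=16: reaches L-position 14 → W
n=17: reaches L-position 15 → W
n=18: only reaches 16(W), 13(W), all W → L
n=19: reaches L-position 14 → W
n=20: reaches L-position 18 → W
n=21: only reaches 19(W), 16(W), all W → L
n=22: only reaches 20(W), 17(W), all W → L
n=23: reaches L-position 21 → W
n=24: reaches L-position 22 → W
n=25: only reaches 23(W), 20(W), all W → L
Every move from 25 reaches a W position, so the mover loses.

Sam wins.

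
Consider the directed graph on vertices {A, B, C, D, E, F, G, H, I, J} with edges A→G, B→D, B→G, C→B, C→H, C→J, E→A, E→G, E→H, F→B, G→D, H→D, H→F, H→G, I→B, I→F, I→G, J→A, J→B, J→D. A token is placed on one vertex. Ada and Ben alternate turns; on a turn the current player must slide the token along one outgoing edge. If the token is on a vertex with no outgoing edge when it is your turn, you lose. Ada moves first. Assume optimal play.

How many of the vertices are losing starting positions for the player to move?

4

Label each position W (a win for the player to move) or L (a loss). A position with no legal move is L; any other position is W exactly when some move reaches an L, and L when every move reaches a W.
Every edge goes from a vertex to one that appears earlier in the order D, G, B, F, H, I, A, J, E, C, so processing vertices in that order labels each vertex after all of its successors.
D: no outgoing edge → L
G: can move to D, which is L ⇒ W
B: can move to D, which is L ⇒ W
F: the only move is to B(W), a W ⇒ L
H: can move to F, which is L ⇒ W
I: can move to F, which is L ⇒ W
A: the only move is to G(W), a W ⇒ L
J: can move to A, which is L ⇒ W
E: can move to A, which is L ⇒ W
C: moves to J(W), H(W), B(W); every one is W ⇒ L
The L vertices are A, C, D, F; that is 4 in all.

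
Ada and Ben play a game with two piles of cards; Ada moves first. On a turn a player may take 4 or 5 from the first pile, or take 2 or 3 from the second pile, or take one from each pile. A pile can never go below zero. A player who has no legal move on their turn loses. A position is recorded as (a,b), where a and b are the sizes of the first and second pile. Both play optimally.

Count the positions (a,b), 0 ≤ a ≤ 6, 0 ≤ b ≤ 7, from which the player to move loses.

20

Classify positions by backward induction: terminal positions (no move available) are L. From any other position, the mover wins iff some move reaches an L.
Every move lowers a or b (never raises either), so fill the grid row by row in increasing a, and left to right within a row: each cell's successors are then already labelled.
      b=0  b=1  b=2  b=3  b=4  b=5  b=6  b=7
a=0:    L    L    W    W    W    L    L    W
a=1:    L    W    W    W    L    L    W    W
a=2:    L    W    W    W    L    W    W    W
a=3:    L    W    W    W    L    W    W    W
a=4:    W    W    L    L    W    W    W    L
a=5:    W    W    L    W    W    W    W    L
a=6:    W    L    L    W    W    W    L    L
Cells with no legal move (terminal, hence L): (0,0), (0,1), (1,0), (2,0), (3,0).
The remaining L cells, each justified by listing all of its moves:
(0,5): →(0,3)(W), (0,2)(W) — all W, so L
(0,6): →(0,4)(W), (0,3)(W) — all W, so L
(1,4): →(1,2)(W), (1,1)(W), (0,3)(W) — all W, so L
(1,5): →(1,3)(W), (1,2)(W), (0,4)(W) — all W, so L
(2,4): →(2,2)(W), (2,1)(W), (1,3)(W) — all W, so L
(3,4): →(3,2)(W), (3,1)(W), (2,3)(W) — all W, so L
(4,2): →(0,2)(W), (4,0)(W), (3,1)(W) — all W, so L
(4,3): →(0,3)(W), (4,1)(W), (4,0)(W), (3,2)(W) — all W, so L
(4,7): →(0,7)(W), (4,5)(W), (4,4)(W), (3,6)(W) — all W, so L
(5,2): →(1,2)(W), (0,2)(W), (5,0)(W), (4,1)(W) — all W, so L
(5,7): →(1,7)(W), (0,7)(W), (5,5)(W), (5,4)(W), (4,6)(W) — all W, so L
(6,1): →(2,1)(W), (1,1)(W), (5,0)(W) — all W, so L
(6,2): →(2,2)(W), (1,2)(W), (6,0)(W), (5,1)(W) — all W, so L
(6,6): →(2,6)(W), (1,6)(W), (6,4)(W), (6,3)(W), (5,5)(W) — all W, so L
(6,7): →(2,7)(W), (1,7)(W), (6,5)(W), (6,4)(W), (5,6)(W) — all W, so L
Every other cell has at least one move into one of the L cells above, so it is W.
L cells per row: a=0: 4, a=1: 3, a=2: 2, a=3: 2, a=4: 3, a=5: 2, a=6: 4; total 20.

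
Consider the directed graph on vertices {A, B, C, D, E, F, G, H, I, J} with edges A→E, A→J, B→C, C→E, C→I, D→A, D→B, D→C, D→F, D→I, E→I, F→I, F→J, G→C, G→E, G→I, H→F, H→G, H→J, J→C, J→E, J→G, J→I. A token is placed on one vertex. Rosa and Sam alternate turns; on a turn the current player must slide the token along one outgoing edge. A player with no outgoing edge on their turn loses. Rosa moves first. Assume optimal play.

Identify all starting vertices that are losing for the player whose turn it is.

Compute win/loss labels from the base case upward. A position with no move is L. Any other position is W if it can reach an L in one move, else L.
Every edge goes from a vertex to one that appears earlier in the order I, E, C, G, J, B, A, F, H, D, so processing vertices in that order labels each vertex after all of its successors.
I: no outgoing edge → L
E: can move to I, which is L ⇒ W
C: can move to I, which is L ⇒ W
G: can move to I, which is L ⇒ W
J: can move to I, which is L ⇒ W
B: the only move is to C(W), a W ⇒ L
A: moves to J(W), E(W); every one is W ⇒ L
F: can move to I, which is L ⇒ W
H: moves to F(W), J(W), G(W); every one is W ⇒ L
D: can move to A, which is L ⇒ W
Reading off the rows marked L gives the requested list; there are 4 such vertices.

A, B, H, I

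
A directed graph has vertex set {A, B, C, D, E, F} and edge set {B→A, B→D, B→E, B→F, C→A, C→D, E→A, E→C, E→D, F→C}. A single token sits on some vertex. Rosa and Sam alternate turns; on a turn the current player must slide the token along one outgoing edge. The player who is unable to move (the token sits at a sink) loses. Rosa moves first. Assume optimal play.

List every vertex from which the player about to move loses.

Label each position W (a win for the player to move) or L (a loss). A position with no legal move is L; any other position is W exactly when some move reaches an L, and L when every move reaches a W.
Every edge goes from a vertex to one that appears earlier in the order A, D, C, F, E, B, so processing vertices in that order labels each vertex after all of its successors.
A: no outgoing edge → L
D: no outgoing edge → L
C: reaches L-position D → W
F: only reaches C(W), which is W → L
E: reaches L-position D → W
B: reaches L-position F → W
The losing starting vertices are exactly the entries labelled L in this table (3 of them).

A, D, F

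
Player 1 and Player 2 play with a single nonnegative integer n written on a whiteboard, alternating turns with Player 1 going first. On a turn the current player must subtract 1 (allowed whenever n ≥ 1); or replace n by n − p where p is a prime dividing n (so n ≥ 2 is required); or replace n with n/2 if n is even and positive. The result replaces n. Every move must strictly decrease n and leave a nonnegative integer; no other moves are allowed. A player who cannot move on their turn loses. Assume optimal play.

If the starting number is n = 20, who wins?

Player 2 wins.

Use the standard recursion: the mover loses at a terminal position; elsewhere, the mover wins exactly when some move hands the opponent an L position.
n=0: no move → L
n=1: W (go to 0, an L position)
n=2: W (go to 0, an L position)
n=3: W (go to 0, an L position)
n=4: L (options 2(W), 3(W) are all W)
n=5: W (go to 0, an L position)
n=6: W (go to 4, an L position)
n=7: W (go to 0, an L position)
n=8: W (go to 4, an L position)
n=9: L (options 6(W), 8(W) are all W)
n=10: W (go to 9, an L position)
n=11: W (go to 0, an L position)
n=12: W (go to 9, an L position)
n=13: W (go to 0, an L position)
n=14: L (options 7(W), 12(W), 13(W) are all W)
n=15: W (go to 14, an L position)
n=16: W (go to 14, an L position)
n=17: W (go to 0, an L position)
n=18: W (go to 9, an L position)
n=19: W (go to 0, an L position)
n=20: L (options 10(W), 15(W), 18(W), 19(W) are all W)
Every move from 20 reaches a W position, so the mover loses.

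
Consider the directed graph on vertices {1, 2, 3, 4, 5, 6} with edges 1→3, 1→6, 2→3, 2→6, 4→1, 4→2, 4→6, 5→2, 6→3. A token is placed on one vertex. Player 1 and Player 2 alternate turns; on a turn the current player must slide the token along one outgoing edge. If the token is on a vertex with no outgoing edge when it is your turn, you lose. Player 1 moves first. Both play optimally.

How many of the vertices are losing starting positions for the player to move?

Compute win/loss labels from the base case upward. A position with no move is L. Any other position is W if it can reach an L in one move, else L.
Every edge goes from a vertex to one that appears earlier in the order 3, 6, 2, 1, 5, 4, so processing vertices in that order labels each vertex after all of its successors.
3: no outgoing edge → L
6: reaches L-position 3 → W
2: reaches L-position 3 → W
1: reaches L-position 3 → W
5: only reaches 2(W), which is W → L
4: only reaches 1(W), 2(W), 6(W), all W → L
The L vertices are 3, 4, 5; that is 3 in all.

3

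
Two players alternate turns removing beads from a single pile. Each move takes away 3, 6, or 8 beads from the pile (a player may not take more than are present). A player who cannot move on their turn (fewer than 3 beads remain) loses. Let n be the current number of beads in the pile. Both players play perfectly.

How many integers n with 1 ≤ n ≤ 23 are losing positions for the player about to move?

7

Compute win/loss labels from the base case upward. A position with no move is L. Any other position is W if it can reach an L in one move, else L.
n=0: no move → L
n=1: no move → L
n=2: no move → L
n=3: reaches L-position 0 → W
n=4: reaches L-position 1 → W
n=5: reaches L-position 2 → W
n=6: reaches L-position 0 → W
n=7: reaches L-position 1 → W
n=8: reaches L-position 2 → W
n=9: reaches L-position 1 → W
n=10: reaches L-position 2 → W
n=11: only reaches 8(W), 5(W), 3(W), all W → L
n=12: only reaches 9(W), 6(W), 4(W), all W → L
n=13: only reaches 10(W), 7(W), 5(W), all W → L
n=14: reaches L-position 11 → W
n=15: reaches L-position 12 → W
n=16: reaches L-position 13 → W
n=17: reaches L-position 11 → W
n=18: reaches L-position 12 → W
n=19: reaches L-position 13 → W
n=20: reaches L-position 12 → W
n=21: reaches L-position 13 → W
n=22: only reaches 19(W), 16(W), 14(W), all W → L
n=23: only reaches 20(W), 17(W), 15(W), all W → L
L entries with 1 ≤ n ≤ 23 (n=0 is outside the asked range and is not counted): n = 1, 2, 11, 12, 13, 22, 23; that makes 7.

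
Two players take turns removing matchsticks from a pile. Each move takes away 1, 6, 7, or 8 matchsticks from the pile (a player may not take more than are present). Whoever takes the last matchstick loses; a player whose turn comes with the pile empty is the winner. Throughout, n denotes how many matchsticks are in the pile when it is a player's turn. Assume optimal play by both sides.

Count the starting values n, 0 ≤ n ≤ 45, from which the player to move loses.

Label each position W (a win for the player to move) or L (a loss). A position with no legal move is W; any other position is W exactly when some move reaches an L, and L when every move reaches a W.
n=0: no move; the opponent has just taken the last matchstick and therefore loses → W
n=1: the only move is to 0(W), a W ⇒ L
n=2: can move to 1, which is L ⇒ W
n=3: the only move is to 2(W), a W ⇒ L
n=4: can move to 3, which is L ⇒ W
n=5: the only move is to 4(W), a W ⇒ L
n=6: can move to 5, which is L ⇒ W
n=7: can move to 1, which is L ⇒ W
n=8: can move to 1, which is L ⇒ W
n=9: can move to 3, which is L ⇒ W
n=10: can move to 3, which is L ⇒ W
n=11: can move to 5, which is L ⇒ W
n=12: can move to 5, which is L ⇒ W
n=13: can move to 5, which is L ⇒ W
n=14: moves to 13(W), 8(W), 7(W), 6(W); every one is W ⇒ L
n=15: can move to 14, which is L ⇒ W
n=16: moves to 15(W), 10(W), 9(W), 8(W); every one is W ⇒ L
n=17: can move to 16, which is L ⇒ W
n=18: moves to 17(W), 12(W), 11(W), 10(W); every one is W ⇒ L
n=19: can move to 18, which is L ⇒ W
n=20: can move to 14, which is L ⇒ W
n=21: can move to 14, which is L ⇒ W
n=22: can move to 16, which is L ⇒ W
n=23: can move to 16, which is L ⇒ W
n=24: can move to 18, which is L ⇒ W
n=25: can move to 18, which is L ⇒ W
n=26: can move to 18, which is L ⇒ W
n=27: moves to 26(W), 21(W), 20(W), 19(W); every one is W ⇒ L
n=28: can move to 27, which is L ⇒ W
n=29: moves to 28(W), 23(W), 22(W), 21(W); every one is W ⇒ L
n=30: can move to 29, which is L ⇒ W
n=31: moves to 30(W), 25(W), 24(W), 23(W); every one is W ⇒ L
n=32: can move to 31, which is L ⇒ W
n=33: can move to 27, which is L ⇒ W
n=34: can move to 27, which is L ⇒ W
n=35: can move to 29, which is L ⇒ W
n=36: can move to 29, which is L ⇒ W
n=37: can move to 31, which is L ⇒ W
n=38: can move to 31, which is L ⇒ W
n=39: can move to 31, which is L ⇒ W
n=40: moves to 39(W), 34(W), 33(W), 32(W); every one is W ⇒ L
n=41: can move to 40, which is L ⇒ W
n=42: moves to 41(W), 36(W), 35(W), 34(W); every one is W ⇒ L
n=43: can move to 42, which is L ⇒ W
n=44: moves to 43(W), 38(W), 37(W), 36(W); every one is W ⇒ L
n=45: can move to 44, which is L ⇒ W
L entries with 0 ≤ n ≤ 45: n = 1, 3, 5, 14, 16, 18, 27, 29, 31, 40, 42, 44; that makes 12.

12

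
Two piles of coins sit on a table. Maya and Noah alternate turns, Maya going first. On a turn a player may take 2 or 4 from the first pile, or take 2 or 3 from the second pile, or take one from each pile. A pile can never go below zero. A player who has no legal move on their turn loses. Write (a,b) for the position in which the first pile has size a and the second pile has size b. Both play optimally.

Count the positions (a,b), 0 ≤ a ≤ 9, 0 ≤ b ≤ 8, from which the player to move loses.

33

Classify positions by backward induction: terminal positions (no move available) are L. From any other position, the mover wins iff some move reaches an L.
Every move lowers a or b (never raises either), so fill the grid row by row in increasing a, and left to right within a row: each cell's successors are then already labelled.
      b=0  b=1  b=2  b=3  b=4  b=5  b=6  b=7  b=8
a=0:    L    L    W    W    W    L    L    W    W
a=1:    L    W    W    W    L    L    W    W    W
a=2:    W    W    L    L    W    W    W    L    L
a=3:    W    L    L    W    W    W    L    L    W
a=4:    W    W    W    W    L    W    W    W    W
a=5:    W    W    W    L    W    W    W    W    L
a=6:    L    L    W    W    W    L    L    W    W
a=7:    L    W    W    W    L    L    W    W    W
a=8:    W    W    L    L    W    W    W    L    L
a=9:    W    L    L    W    W    W    L    L    W
Cells with no legal move (terminal, hence L): (0,0), (0,1), (1,0).
The remaining L cells, each justified by listing all of its moves:
(0,5): only reaches (0,3)(W), (0,2)(W), all W → L
(0,6): only reaches (0,4)(W), (0,3)(W), all W → L
(1,4): only reaches (1,2)(W), (1,1)(W), (0,3)(W), all W → L
(1,5): only reaches (1,3)(W), (1,2)(W), (0,4)(W), all W → L
(2,2): only reaches (0,2)(W), (2,0)(W), (1,1)(W), all W → L
(2,3): only reaches (0,3)(W), (2,1)(W), (2,0)(W), (1,2)(W), all W → L
(2,7): only reaches (0,7)(W), (2,5)(W), (2,4)(W), (1,6)(W), all W → L
(2,8): only reaches (0,8)(W), (2,6)(W), (2,5)(W), (1,7)(W), all W → L
(3,1): only reaches (1,1)(W), (2,0)(W), all W → L
(3,2): only reaches (1,2)(W), (3,0)(W), (2,1)(W), all W → L
(3,6): only reaches (1,6)(W), (3,4)(W), (3,3)(W), (2,5)(W), all W → L
(3,7): only reaches (1,7)(W), (3,5)(W), (3,4)(W), (2,6)(W), all W → L
(4,4): only reaches (2,4)(W), (0,4)(W), (4,2)(W), (4,1)(W), (3,3)(W), all W → L
(5,3): only reaches (3,3)(W), (1,3)(W), (5,1)(W), (5,0)(W), (4,2)(W), all W → L
(5,8): only reaches (3,8)(W), (1,8)(W), (5,6)(W), (5,5)(W), (4,7)(W), all W → L
(6,0): only reaches (4,0)(W), (2,0)(W), all W → L
(6,1): only reaches (4,1)(W), (2,1)(W), (5,0)(W), all W → L
(6,5): only reaches (4,5)(W), (2,5)(W), (6,3)(W), (6,2)(W), (5,4)(W), all W → L
(6,6): only reaches (4,6)(W), (2,6)(W), (6,4)(W), (6,3)(W), (5,5)(W), all W → L
(7,0): only reaches (5,0)(W), (3,0)(W), all W → L
(7,4): only reaches (5,4)(W), (3,4)(W), (7,2)(W), (7,1)(W), (6,3)(W), all W → L
(7,5): only reaches (5,5)(W), (3,5)(W), (7,3)(W), (7,2)(W), (6,4)(W), all W → L
(8,2): only reaches (6,2)(W), (4,2)(W), (8,0)(W), (7,1)(W), all W → L
(8,3): only reaches (6,3)(W), (4,3)(W), (8,1)(W), (8,0)(W), (7,2)(W), all W → L
(8,7): only reaches (6,7)(W), (4,7)(W), (8,5)(W), (8,4)(W), (7,6)(W), all W → L
(8,8): only reaches (6,8)(W), (4,8)(W), (8,6)(W), (8,5)(W), (7,7)(W), all W → L
(9,1): only reaches (7,1)(W), (5,1)(W), (8,0)(W), all W → L
(9,2): only reaches (7,2)(W), (5,2)(W), (9,0)(W), (8,1)(W), all W → L
(9,6): only reaches (7,6)(W), (5,6)(W), (9,4)(W), (9,3)(W), (8,5)(W), all W → L
(9,7): only reaches (7,7)(W), (5,7)(W), (9,5)(W), (9,4)(W), (8,6)(W), all W → L
Every other cell has at least one move into one of the L cells above, so it is W.
L cells per row: a=0: 4, a=1: 3, a=2: 4, a=3: 4, a=4: 1, a=5: 2, a=6: 4, a=7: 3, a=8: 4, a=9: 4; total 33.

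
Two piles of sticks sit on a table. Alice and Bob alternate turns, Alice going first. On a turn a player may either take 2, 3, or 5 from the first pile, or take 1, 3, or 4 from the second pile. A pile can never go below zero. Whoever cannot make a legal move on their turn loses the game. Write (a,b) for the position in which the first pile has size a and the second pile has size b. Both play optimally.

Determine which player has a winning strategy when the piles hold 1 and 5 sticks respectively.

Alice wins.

Classify positions by backward induction: terminal positions (no move available) are L. From any other position, the mover wins iff some move reaches an L.
No move ever increases a pile, so every position that can arise here has a ≤ 1 and b ≤ 5; it is enough to label the cells with 0 ≤ a ≤ 1 and 0 ≤ b ≤ 5.
Every move lowers a or b (never raises either), so fill the grid row by row in increasing a, and left to right within a row: each cell's successors are then already labelled.
      b=0  b=1  b=2  b=3  b=4  b=5
a=0:    L    W    L    W    W    W
a=1:    L    W    L    W    W    W
Cells with no legal move (terminal, hence L): (0,0), (1,0).
The remaining L cells, each justified by listing all of its moves:
(0,2): L (sole option (0,1)(W) is W)
(1,2): L (sole option (1,1)(W) is W)
Every other cell has at least one move into one of the L cells above, so it is W.
The starting position (1,5) is W: Alice should move to (1,2), handing over an L position.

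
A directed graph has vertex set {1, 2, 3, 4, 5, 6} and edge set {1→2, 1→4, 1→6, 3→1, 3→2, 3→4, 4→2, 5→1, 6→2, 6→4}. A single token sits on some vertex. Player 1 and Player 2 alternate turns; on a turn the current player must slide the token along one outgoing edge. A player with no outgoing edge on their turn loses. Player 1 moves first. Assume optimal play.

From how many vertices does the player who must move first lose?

2

Classify positions by backward induction: terminal positions (no move available) are L. From any other position, the mover wins iff some move reaches an L.
Every edge goes from a vertex to one that appears earlier in the order 2, 4, 6, 1, 5, 3, so processing vertices in that order labels each vertex after all of its successors.
2: no outgoing edge → L
4: →2(L), so W
6: →2(L), so W
1: →2(L), so W
5: →1(W) only, which is W, so L
3: →2(L), so W
The L vertices are 2, 5; that is 2 in all.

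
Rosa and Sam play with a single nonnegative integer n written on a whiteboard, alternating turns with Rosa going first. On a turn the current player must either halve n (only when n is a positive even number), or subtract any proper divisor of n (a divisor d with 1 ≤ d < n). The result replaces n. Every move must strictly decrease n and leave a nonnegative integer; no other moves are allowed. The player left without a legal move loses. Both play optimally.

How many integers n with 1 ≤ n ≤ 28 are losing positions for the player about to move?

Build the W/L table. Terminal = L. A non-terminal position is W if it has a move to some L; otherwise it is L.
n=0: no move → L
n=1: no move → L
n=2: can move to 1, which is L ⇒ W
n=3: the only move is to 2(W), a W ⇒ L
n=4: can move to 3, which is L ⇒ W
n=5: the only move is to 4(W), a W ⇒ L
n=6: can move to 3, which is L ⇒ W
n=7: the only move is to 6(W), a W ⇒ L
n=8: can move to 7, which is L ⇒ W
n=9: moves to 6(W), 8(W); every one is W ⇒ L
n=10: can move to 5, which is L ⇒ W
n=11: the only move is to 10(W), a W ⇒ L
n=12: can move to 9, which is L ⇒ W
n=13: the only move is to 12(W), a W ⇒ L
n=14: can move to 7, which is L ⇒ W
n=15: moves to 10(W), 12(W), 14(W); every one is W ⇒ L
n=16: can move to 15, which is L ⇒ W
n=17: the only move is to 16(W), a W ⇒ L
n=18: can move to 9, which is L ⇒ W
n=19: the only move is to 18(W), a W ⇒ L
n=20: can move to 15, which is L ⇒ W
n=21: moves to 14(W), 18(W), 20(W); every one is W ⇒ L
n=22: can move to 11, which is L ⇒ W
n=23: the only move is to 22(W), a W ⇒ L
n=24: can move to 21, which is L ⇒ W
n=25: moves to 20(W), 24(W); every one is W ⇒ L
n=26: can move to 13, which is L ⇒ W
n=27: moves to 18(W), 24(W), 26(W); every one is W ⇒ L
n=28: can move to 21, which is L ⇒ W
L entries with 1 ≤ n ≤ 28 (n=0 is outside the asked range and is not counted): n = 1, 3, 5, 7, 9, 11, 13, 15, 17, 19, 21, 23, 25, 27; that makes 14.

14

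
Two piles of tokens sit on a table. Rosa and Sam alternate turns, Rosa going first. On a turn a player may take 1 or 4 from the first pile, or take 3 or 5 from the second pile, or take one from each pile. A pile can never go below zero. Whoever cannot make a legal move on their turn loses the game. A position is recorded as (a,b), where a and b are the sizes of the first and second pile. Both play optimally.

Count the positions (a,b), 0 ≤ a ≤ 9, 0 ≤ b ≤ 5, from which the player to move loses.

Positions with no move are L. A position that does have a move is losing for the player to move precisely when every available move leads to a winning position for the opponent. Fill in the labels:
Every move lowers a or b (never raises either), so fill the grid row by row in increasing a, and left to right within a row: each cell's successors are then already labelled.
      b=0  b=1  b=2  b=3  b=4  b=5
a=0:    L    L    L    W    W    W
a=1:    W    W    W    W    L    L
a=2:    L    L    L    W    W    W
a=3:    W    W    W    W    L    L
a=4:    W    W    W    L    W    W
a=5:    L    L    L    W    W    W
a=6:    W    W    W    W    L    L
a=7:    L    L    L    W    W    W
a=8:    W    W    W    W    L    L
a=9:    W    W    W    L    W    W
Cells with no legal move (terminal, hence L): (0,0), (0,1), (0,2).
The remaining L cells, each justified by listing all of its moves:
(1,4): L (options (0,4)(W), (1,1)(W), (0,3)(W) are all W)
(1,5): L (options (0,5)(W), (1,2)(W), (1,0)(W), (0,4)(W) are all W)
(2,0): L (sole option (1,0)(W) is W)
(2,1): L (options (1,1)(W), (1,0)(W) are all W)
(2,2): L (options (1,2)(W), (1,1)(W) are all W)
(3,4): L (options (2,4)(W), (3,1)(W), (2,3)(W) are all W)
(3,5): L (options (2,5)(W), (3,2)(W), (3,0)(W), (2,4)(W) are all W)
(4,3): L (options (3,3)(W), (0,3)(W), (4,0)(W), (3,2)(W) are all W)
(5,0): L (options (4,0)(W), (1,0)(W) are all W)
(5,1): L (options (4,1)(W), (1,1)(W), (4,0)(W) are all W)
(5,2): L (options (4,2)(W), (1,2)(W), (4,1)(W) are all W)
(6,4): L (options (5,4)(W), (2,4)(W), (6,1)(W), (5,3)(W) are all W)
(6,5): L (options (5,5)(W), (2,5)(W), (6,2)(W), (6,0)(W), (5,4)(W) are all W)
(7,0): L (options (6,0)(W), (3,0)(W) are all W)
(7,1): L (options (6,1)(W), (3,1)(W), (6,0)(W) are all W)
(7,2): L (options (6,2)(W), (3,2)(W), (6,1)(W) are all W)
(8,4): L (options (7,4)(W), (4,4)(W), (8,1)(W), (7,3)(W) are all W)
(8,5): L (options (7,5)(W), (4,5)(W), (8,2)(W), (8,0)(W), (7,4)(W) are all W)
(9,3): L (options (8,3)(W), (5,3)(W), (9,0)(W), (8,2)(W) are all W)
Every other cell has at least one move into one of the L cells above, so it is W.
L cells per row: a=0: 3, a=1: 2, a=2: 3, a=3: 2, a=4: 1, a=5: 3, a=6: 2, a=7: 3, a=8: 2, a=9: 1; total 22.

22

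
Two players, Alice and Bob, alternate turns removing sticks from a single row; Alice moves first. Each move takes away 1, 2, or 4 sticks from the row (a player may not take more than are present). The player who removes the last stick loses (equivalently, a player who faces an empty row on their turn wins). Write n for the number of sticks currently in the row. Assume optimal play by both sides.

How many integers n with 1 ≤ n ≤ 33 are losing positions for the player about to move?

11

Work bottom-up. With no move the player to move wins. Otherwise the position is W if at least one move leads to an L position for the opponent, and L if every move leads to a W.
n=0: no move; the opponent has just taken the last stick and therefore loses → W
n=1: only reaches 0(W), which is W → L
n=2: reaches L-position 1 → W
n=3: reaches L-position 1 → W
n=4: only reaches 3(W), 2(W), 0(W), all W → L
n=5: reaches L-position 4 → W
n=6: reaches L-position 4 → W
n=7: only reaches 6(W), 5(W), 3(W), all W → L
n=8: reaches L-position 7 → W
n=9: reaches L-position 7 → W
n=10: only reaches 9(W), 8(W), 6(W), all W → L
n=11: reaches L-position 10 → W
n=12: reaches L-position 10 → W
n=13: only reaches 12(W), 11(W), 9(W), all W → L
n=14: reaches L-position 13 → W
n=15: reaches L-position 13 → W
n=16: only reaches 15(W), 14(W), 12(W), all W → L
n=17: reaches L-position 16 → W
n=18: reaches L-position 16 → W
n=19: only reaches 18(W), 17(W), 15(W), all W → L
n=20: reaches L-position 19 → W
n=21: reaches L-position 19 → W
n=22: only reaches 21(W), 20(W), 18(W), all W → L
n=23: reaches L-position 22 → W
n=24: reaches L-position 22 → W
n=25: only reaches 24(W), 23(W), 21(W), all W → L
n=26: reaches L-position 25 → W
n=27: reaches L-position 25 → W
n=28: only reaches 27(W), 26(W), 24(W), all W → L
n=29: reaches L-position 28 → W
n=30: reaches L-position 28 → W
n=31: only reaches 30(W), 29(W), 27(W), all W → L
n=32: reaches L-position 31 → W
n=33: reaches L-position 31 → W
L entries with 1 ≤ n ≤ 33 (the range starts at n=1): n = 1, 4, 7, 10, 13, 16, 19, 22, 25, 28, 31; that makes 11.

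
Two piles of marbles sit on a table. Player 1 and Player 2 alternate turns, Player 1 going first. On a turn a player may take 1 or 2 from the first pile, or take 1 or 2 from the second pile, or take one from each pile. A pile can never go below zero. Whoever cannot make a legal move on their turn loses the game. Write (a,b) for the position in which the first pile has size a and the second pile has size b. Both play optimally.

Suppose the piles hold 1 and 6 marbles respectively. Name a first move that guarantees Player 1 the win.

Positions with no move are L. A position that does have a move is losing for the player to move precisely when every available move leads to a winning position for the opponent. Fill in the labels:
No move ever increases a pile, so every position that can arise here has a ≤ 1 and b ≤ 6; it is enough to label the cells with 0 ≤ a ≤ 1 and 0 ≤ b ≤ 6.
Every move lowers a or b (never raises either), so fill the grid row by row in increasing a, and left to right within a row: each cell's successors are then already labelled.
      b=0  b=1  b=2  b=3  b=4  b=5  b=6
a=0:    L    W    W    L    W    W    L
a=1:    W    W    L    W    W    L    W
Cells with no legal move (terminal, hence L): (0,0).
The remaining L cells, each justified by listing all of its moves:
(0,3): only reaches (0,2)(W), (0,1)(W), all W → L
(0,6): only reaches (0,5)(W), (0,4)(W), all W → L
(1,2): only reaches (0,2)(W), (1,1)(W), (1,0)(W), (0,1)(W), all W → L
(1,5): only reaches (0,5)(W), (1,4)(W), (1,3)(W), (0,4)(W), all W → L
Every other cell has at least one move into one of the L cells above, so it is W.
From (1,6), the L positions reachable in one move are: (0,6), (1,5). Any move reaching one of these is winning.

Move to (0,6).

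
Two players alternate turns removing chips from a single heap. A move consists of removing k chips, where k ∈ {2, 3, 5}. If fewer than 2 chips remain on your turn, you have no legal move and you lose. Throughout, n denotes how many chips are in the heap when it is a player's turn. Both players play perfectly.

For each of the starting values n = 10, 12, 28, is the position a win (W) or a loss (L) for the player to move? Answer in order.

Work bottom-up. With no move the player to move loses. Otherwise the position is W if at least one move leads to an L position for the opponent, and L if every move leads to a W.
n=0: no move → L
n=1: no move → L
n=2: →0(L), so W
n=3: →1(L), so W
n=4: →1(L), so W
n=5: →0(L), so W
n=6: →1(L), so W
n=7: →5(W), 4(W), 2(W) — all W, so L
n=8: →6(W), 5(W), 3(W) — all W, so L
n=9: →7(L), so W
n=10: →8(L), so W
n=11: →8(L), so W
n=12: →7(L), so W
n=13: →8(L), so W
n=14: →12(W), 11(W), 9(W) — all W, so L
n=15: →13(W), 12(W), 10(W) — all W, so L
n=16: →14(L), so W
n=17: →15(L), so W
n=18: →15(L), so W
n=19: →14(L), so W
n=20: →15(L), so W
n=21: →19(W), 18(W), 16(W) — all W, so L
n=22: →20(W), 19(W), 17(W) — all W, so L
n=23: →21(L), so W
n=24: →22(L), so W
n=25: →22(L), so W
n=26: →21(L), so W
n=27: →22(L), so W
n=28: →26(W), 25(W), 23(W) — all W, so L

10: W, 12: W, 28: L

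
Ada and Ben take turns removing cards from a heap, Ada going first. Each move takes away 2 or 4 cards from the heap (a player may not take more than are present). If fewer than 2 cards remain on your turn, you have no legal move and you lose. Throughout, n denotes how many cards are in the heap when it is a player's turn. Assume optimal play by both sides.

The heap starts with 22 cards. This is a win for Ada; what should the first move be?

Remove 4, leaving 18.

Work bottom-up. With no move the player to move loses. Otherwise the position is W if at least one move leads to an L position for the opponent, and L if every move leads to a W.
n=0: no move → L
n=1: no move → L
n=2: can move to 0, which is L ⇒ W
n=3: can move to 1, which is L ⇒ W
n=4: can move to 0, which is L ⇒ W
n=5: can move to 1, which is L ⇒ W
n=6: moves to 4(W), 2(W); every one is W ⇒ L
n=7: moves to 5(W), 3(W); every one is W ⇒ L
n=8: can move to 6, which is L ⇒ W
n=9: can move to 7, which is L ⇒ W
n=10: can move to 6, which is L ⇒ W
n=11: can move to 7, which is L ⇒ W
n=12: moves to 10(W), 8(W); every one is W ⇒ L
n=13: moves to 11(W), 9(W); every one is W ⇒ L
n=14: can move to 12, which is L ⇒ W
n=15: can move to 13, which is L ⇒ W
n=16: can move to 12, which is L ⇒ W
n=17: can move to 13, which is L ⇒ W
n=18: moves to 16(W), 14(W); every one is W ⇒ L
n=19: moves to 17(W), 15(W); every one is W ⇒ L
n=20: can move to 18, which is L ⇒ W
n=21: can move to 19, which is L ⇒ W
n=22: can move to 18, which is L ⇒ W
From 22, the L positions reachable in one move are: 18.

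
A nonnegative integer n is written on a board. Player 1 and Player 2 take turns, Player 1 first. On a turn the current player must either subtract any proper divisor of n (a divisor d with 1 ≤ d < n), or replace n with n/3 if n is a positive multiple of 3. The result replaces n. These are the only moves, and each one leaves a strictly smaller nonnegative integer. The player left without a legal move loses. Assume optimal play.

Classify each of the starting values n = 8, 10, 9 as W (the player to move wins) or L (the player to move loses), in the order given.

8: W, 10: W, 9: L

Use the standard recursion: the mover loses at a terminal position; elsewhere, the mover wins exactly when some move hands the opponent an L position.
n=0: no move → L
n=1: no move → L
n=2: W (go to 1, an L position)
n=3: W (go to 1, an L position)
n=4: L (options 2(W), 3(W) are all W)
n=5: W (go to 4, an L position)
n=6: W (go to 4, an L position)
n=7: L (sole option 6(W) is W)
n=8: W (go to 4, an L position)
n=9: L (options 3(W), 6(W), 8(W) are all W)
n=10: W (go to 9, an L position)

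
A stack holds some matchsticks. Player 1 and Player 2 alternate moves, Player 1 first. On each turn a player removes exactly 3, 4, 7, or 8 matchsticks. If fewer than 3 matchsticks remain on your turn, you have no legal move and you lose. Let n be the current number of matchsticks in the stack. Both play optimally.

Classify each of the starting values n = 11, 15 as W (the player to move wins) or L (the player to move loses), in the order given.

11: L, 15: W

Compute win/loss labels from the base case upward. A position with no move is L. Any other position is W if it can reach an L in one move, else L.
n=0: no move → L
n=1: no move → L
n=2: no move → L
n=3: can move to 0, which is L ⇒ W
n=4: can move to 1, which is L ⇒ W
n=5: can move to 2, which is L ⇒ W
n=6: can move to 2, which is L ⇒ W
n=7: can move to 0, which is L ⇒ W
n=8: can move to 1, which is L ⇒ W
n=9: can move to 2, which is L ⇒ W
n=10: can move to 2, which is L ⇒ W
n=11: moves to 8(W), 7(W), 4(W), 3(W); every one is W ⇒ L
n=12: moves to 9(W), 8(W), 5(W), 4(W); every one is W ⇒ L
n=13: moves to 10(W), 9(W), 6(W), 5(W); every one is W ⇒ L
n=14: can move to 11, which is L ⇒ W
n=15: can move to 12, which is L ⇒ W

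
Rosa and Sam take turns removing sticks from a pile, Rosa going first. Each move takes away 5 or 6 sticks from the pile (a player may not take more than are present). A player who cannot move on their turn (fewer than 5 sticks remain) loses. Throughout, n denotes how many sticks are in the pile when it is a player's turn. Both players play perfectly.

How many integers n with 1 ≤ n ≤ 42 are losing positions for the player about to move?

19

Label each position W (a win for the player to move) or L (a loss). A position with no legal move is L; any other position is W exactly when some move reaches an L, and L when every move reaches a W.
n=0: no move → L
n=1: no move → L
n=2: no move → L
n=3: no move → L
n=4: no move → L
n=5: W (go to 0, an L position)
n=6: W (go to 1, an L position)
n=7: W (go to 2, an L position)
n=8: W (go to 3, an L position)
n=9: W (go to 4, an L position)
n=10: W (go to 4, an L position)
n=11: L (options 6(W), 5(W) are all W)
n=12: L (options 7(W), 6(W) are all W)
n=13: L (options 8(W), 7(W) are all W)
n=14: L (options 9(W), 8(W) are all W)
n=15: L (options 10(W), 9(W) are all W)
n=16: W (go to 11, an L position)
n=17: W (go to 12, an L position)
n=18: W (go to 13, an L position)
n=19: W (go to 14, an L position)
n=20: W (go to 15, an L position)
n=21: W (go to 15, an L position)
n=22: L (options 17(W), 16(W) are all W)
n=23: L (options 18(W), 17(W) are all W)
n=24: L (options 19(W), 18(W) are all W)
n=25: L (options 20(W), 19(W) are all W)
n=26: L (options 21(W), 20(W) are all W)
n=27: W (go to 22, an L position)
n=28: W (go to 23, an L position)
n=29: W (go to 24, an L position)
n=30: W (go to 25, an L position)
n=31: W (go to 26, an L position)
n=32: W (go to 26, an L position)
n=33: L (options 28(W), 27(W) are all W)
n=34: L (options 29(W), 28(W) are all W)
n=35: L (options 30(W), 29(W) are all W)
n=36: L (options 31(W), 30(W) are all W)
n=37: L (options 32(W), 31(W) are all W)
n=38: W (go to 33, an L position)
n=39: W (go to 34, an L position)
n=40: W (go to 35, an L position)
n=41: W (go to 36, an L position)
n=42: W (go to 37, an L position)
L entries with 1 ≤ n ≤ 42 (n=0 is outside the asked range and is not counted): n = 1, 2, 3, 4, 11, 12, 13, 14, 15, 22, 23, 24, 25, 26, 33, 34, 35, 36, 37; that makes 19.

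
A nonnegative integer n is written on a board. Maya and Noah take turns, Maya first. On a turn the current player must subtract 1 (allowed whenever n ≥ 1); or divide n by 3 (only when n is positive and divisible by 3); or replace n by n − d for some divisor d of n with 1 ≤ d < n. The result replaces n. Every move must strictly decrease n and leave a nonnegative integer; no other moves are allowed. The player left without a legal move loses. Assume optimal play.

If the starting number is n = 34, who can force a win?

Positions with no move are L. A position that does have a move is losing for the player to move precisely when every available move leads to a winning position for the opponent. Fill in the labels:
n=0: no move → L
n=1: can move to 0, which is L ⇒ W
n=2: the only move is to 1(W), a W ⇒ L
n=3: can move to 2, which is L ⇒ W
n=4: can move to 2, which is L ⇒ W
n=5: the only move is to 4(W), a W ⇒ L
n=6: can move to 2, which is L ⇒ W
n=7: the only move is to 6(W), a W ⇒ L
n=8: can move to 7, which is L ⇒ W
n=9: moves to 3(W), 6(W), 8(W); every one is W ⇒ L
n=10: can move to 5, which is L ⇒ W
n=11: the only move is to 10(W), a W ⇒ L
n=12: can move to 9, which is L ⇒ W
n=13: the only move is to 12(W), a W ⇒ L
n=14: can move to 7, which is L ⇒ W
n=15: can move to 5, which is L ⇒ W
n=16: moves to 8(W), 12(W), 14(W), 15(W); every one is W ⇒ L
n=17: can move to 16, which is L ⇒ W
n=18: can move to 9, which is L ⇒ W
n=19: the only move is to 18(W), a W ⇒ L
n=20: can move to 16, which is L ⇒ W
n=21: can move to 7, which is L ⇒ W
n=22: can move to 11, which is L ⇒ W
n=23: the only move is to 22(W), a W ⇒ L
n=24: can move to 16, which is L ⇒ W
n=25: moves to 20(W), 24(W); every one is W ⇒ L
n=26: can move to 13, which is L ⇒ W
n=27: can move to 9, which is L ⇒ W
n=28: moves to 14(W), 21(W), 24(W), 26(W), 27(W); every one is W ⇒ L
n=29: can move to 28, which is L ⇒ W
n=30: can move to 25, which is L ⇒ W
n=31: the only move is to 30(W), a W ⇒ L
n=32: can move to 16, which is L ⇒ W
n=33: can move to 11, which is L ⇒ W
n=34: moves to 17(W), 32(W), 33(W); every one is W ⇒ L
The starting position 34 is L: whatever Maya does, the opponent receives a W position.

Noah wins.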